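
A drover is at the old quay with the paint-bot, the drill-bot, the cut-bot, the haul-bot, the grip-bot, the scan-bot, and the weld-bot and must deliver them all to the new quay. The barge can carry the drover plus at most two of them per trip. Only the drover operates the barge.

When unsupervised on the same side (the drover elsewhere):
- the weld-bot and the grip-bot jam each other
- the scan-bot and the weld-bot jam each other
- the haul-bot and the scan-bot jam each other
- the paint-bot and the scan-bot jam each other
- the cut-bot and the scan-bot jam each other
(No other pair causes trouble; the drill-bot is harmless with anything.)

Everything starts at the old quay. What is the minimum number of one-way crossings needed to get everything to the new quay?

9

Counting alone: the drover can take at most 2 across per trip to the new quay, so moving all 7 needs at least 4 loaded trips out, with a return between consecutive ones — at least 7 crossings.
The safety rule pushes this higher. Following every safe sequence of crossings, the most of the 7 that can be at the new quay as the barge arrives there on crossing 7 is 6 — never all 7.
So no plan with fewer than 9 crossings exists, and this one achieves 9:
1. Drover goes to the new quay with the grip-bot and the scan-bot.  [the old quay: the cut-bot, the drill-bot, the haul-bot, the paint-bot, the weld-bot | the new quay: the grip-bot, the scan-bot]
2. Drover goes back to the old quay alone.  [the old quay: the cut-bot, the drill-bot, the haul-bot, the paint-bot, the weld-bot | the new quay: the grip-bot, the scan-bot]
3. Drover goes to the new quay with the drill-bot.  [the old quay: the cut-bot, the haul-bot, the paint-bot, the weld-bot | the new quay: the drill-bot, the grip-bot, the scan-bot]
4. Drover goes back to the old quay alone.  [the old quay: the cut-bot, the haul-bot, the paint-bot, the weld-bot | the new quay: the drill-bot, the grip-bot, the scan-bot]
5. Drover goes to the new quay with the cut-bot and the paint-bot.  [the old quay: the haul-bot, the weld-bot | the new quay: the cut-bot, the drill-bot, the grip-bot, the paint-bot, the scan-bot]
6. Drover goes back to the old quay with the scan-bot.  [the old quay: the haul-bot, the scan-bot, the weld-bot | the new quay: the cut-bot, the drill-bot, the grip-bot, the paint-bot]
7. Drover goes to the new quay with the haul-bot and the scan-bot.  [the old quay: the weld-bot | the new quay: the cut-bot, the drill-bot, the grip-bot, the haul-bot, the paint-bot, the scan-bot]
8. Drover goes back to the old quay with the scan-bot.  [the old quay: the scan-bot, the weld-bot | the new quay: the cut-bot, the drill-bot, the grip-bot, the haul-bot, the paint-bot]
9. Drover goes to the new quay with the scan-bot and the weld-bot.  [the old quay: — | the new quay: the cut-bot, the drill-bot, the grip-bot, the haul-bot, the paint-bot, the scan-bot, the weld-bot]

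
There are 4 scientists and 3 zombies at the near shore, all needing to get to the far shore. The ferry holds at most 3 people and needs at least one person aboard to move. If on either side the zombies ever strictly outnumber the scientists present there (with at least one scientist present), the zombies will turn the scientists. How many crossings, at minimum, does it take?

5

Counting alone: each trip to the far shore takes at most 3 across and each return brings at least 1 back, so after t trips out (and t−1 returns) at most 3t − (t−1) of the 7 are across; that first reaches 7 at t = 3, so at least 5 crossings are needed.
The plan below uses exactly 5 crossings, so it is optimal:
1. 3 zombies → the far shore.  (the near shore: 4S 0Z; the far shore: 0S 3Z)
2. 1 zombie ← the near shore.  (the near shore: 4S 1Z; the far shore: 0S 2Z)
3. 3 scientists → the far shore.  (the near shore: 1S 1Z; the far shore: 3S 2Z)
4. 1 scientist ← the near shore.  (the near shore: 2S 1Z; the far shore: 2S 2Z)
5. 2 scientists and 1 zombie → the far shore.  (the near shore: 0S 0Z; the far shore: 4S 3Z)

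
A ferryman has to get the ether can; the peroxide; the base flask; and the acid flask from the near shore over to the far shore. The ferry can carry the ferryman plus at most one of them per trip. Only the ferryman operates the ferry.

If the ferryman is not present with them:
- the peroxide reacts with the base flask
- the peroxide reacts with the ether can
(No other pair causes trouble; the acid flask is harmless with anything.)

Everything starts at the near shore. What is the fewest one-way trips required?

Counting alone: the ferryman can take at most 1 across per trip to the far shore, so moving all 4 needs at least 4 loaded trips out, with a return between consecutive ones — at least 7 crossings.
The safety rule pushes this higher. Following every safe sequence of crossings, the most of the 4 that can be at the far shore as the ferry arrives there on crossing 7 is 3 — never all 4.
So no plan with fewer than 9 crossings exists, and this one achieves 9:
1. Ferryman goes to the far shore with the peroxide.  [the near shore: the acid flask, the base flask, the ether can | the far shore: the peroxide]
2. Ferryman goes back to the near shore alone.  [the near shore: the acid flask, the base flask, the ether can | the far shore: the peroxide]
3. Ferryman goes to the far shore with the ether can.  [the near shore: the acid flask, the base flask | the far shore: the ether can, the peroxide]
4. Ferryman goes back to the near shore with the peroxide.  [the near shore: the acid flask, the base flask, the peroxide | the far shore: the ether can]
5. Ferryman goes to the far shore with the base flask.  [the near shore: the acid flask, the peroxide | the far shore: the base flask, the ether can]
6. Ferryman goes back to the near shore alone.  [the near shore: the acid flask, the peroxide | the far shore: the base flask, the ether can]
7. Ferryman goes to the far shore with the acid flask.  [the near shore: the peroxide | the far shore: the acid flask, the base flask, the ether can]
8. Ferryman goes back to the near shore alone.  [the near shore: the peroxide | the far shore: the acid flask, the base flask, the ether can]
9. Ferryman goes to the far shore with the peroxide.  [the near shore: — | the far shore: the acid flask, the base flask, the ether can, the peroxide]

9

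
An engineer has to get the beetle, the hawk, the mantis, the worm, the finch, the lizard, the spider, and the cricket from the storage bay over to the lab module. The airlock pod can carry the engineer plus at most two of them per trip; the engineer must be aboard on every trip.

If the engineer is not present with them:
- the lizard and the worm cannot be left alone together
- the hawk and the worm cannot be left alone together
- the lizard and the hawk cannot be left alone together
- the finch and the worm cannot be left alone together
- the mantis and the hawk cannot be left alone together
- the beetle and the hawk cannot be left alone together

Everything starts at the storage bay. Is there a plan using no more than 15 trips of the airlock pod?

Yes

Yes — this plan uses 13 crossings (≤ 15):
1. Engineer goes to the lab module with the hawk and the worm.
2. Engineer goes back to the storage bay with the hawk.
3. Engineer goes to the lab module with the beetle and the hawk.
4. Engineer goes back to the storage bay with the hawk.
5. Engineer goes to the lab module with the hawk and the mantis.
6. Engineer goes back to the storage bay with the hawk.
7. Engineer goes to the lab module with the hawk and the spider.
8. Engineer goes back to the storage bay with the hawk.
9. Engineer goes to the lab module with the cricket and the hawk.
10. Engineer goes back to the storage bay with the hawk.
11. Engineer goes to the lab module with the finch and the lizard.
12. Engineer goes back to the storage bay with the worm.
13. Engineer goes to the lab module with the hawk and the worm.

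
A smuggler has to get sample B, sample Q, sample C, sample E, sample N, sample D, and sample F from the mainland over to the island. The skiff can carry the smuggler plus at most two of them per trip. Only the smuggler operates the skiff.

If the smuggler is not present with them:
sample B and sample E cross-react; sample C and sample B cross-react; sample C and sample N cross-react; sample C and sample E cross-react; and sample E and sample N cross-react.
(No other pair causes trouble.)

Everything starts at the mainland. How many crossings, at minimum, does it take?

Counting alone: the smuggler can take at most 2 across per trip to the island, so moving all 7 needs at least 4 loaded trips out, with a return between consecutive ones — at least 7 crossings.
The safety rule pushes this higher. Following every safe sequence of crossings, the most of the 7 that can be at the island as the skiff arrives there on crossings 7, 9 is 5, 6 respectively — never all 7.
So no plan with fewer than 11 crossings exists, and this one achieves 11:
1. Smuggler goes to the island with sample C and sample E.  [the mainland: sample B, sample D, sample F, sample N, sample Q | the island: sample C, sample E]
2. Smuggler goes back to the mainland with sample C.  [the mainland: sample B, sample C, sample D, sample F, sample N, sample Q | the island: sample E]
3. Smuggler goes to the island with sample B and sample N.  [the mainland: sample C, sample D, sample F, sample Q | the island: sample B, sample E, sample N]
4. Smuggler goes back to the mainland with sample E.  [the mainland: sample C, sample D, sample E, sample F, sample Q | the island: sample B, sample N]
5. Smuggler goes to the island with sample C and sample Q.  [the mainland: sample D, sample E, sample F | the island: sample B, sample C, sample N, sample Q]
6. Smuggler goes back to the mainland with sample C.  [the mainland: sample C, sample D, sample E, sample F | the island: sample B, sample N, sample Q]
7. Smuggler goes to the island with sample C and sample D.  [the mainland: sample E, sample F | the island: sample B, sample C, sample D, sample N, sample Q]
8. Smuggler goes back to the mainland with sample C.  [the mainland: sample C, sample E, sample F | the island: sample B, sample D, sample N, sample Q]
9. Smuggler goes to the island with sample C and sample F.  [the mainland: sample E | the island: sample B, sample C, sample D, sample F, sample N, sample Q]
10. Smuggler goes back to the mainland with sample C.  [the mainland: sample C, sample E | the island: sample B, sample D, sample F, sample N, sample Q]
11. Smuggler goes to the island with sample C and sample E.  [the mainland: — | the island: sample B, sample C, sample D, sample E, sample F, sample N, sample Q]

11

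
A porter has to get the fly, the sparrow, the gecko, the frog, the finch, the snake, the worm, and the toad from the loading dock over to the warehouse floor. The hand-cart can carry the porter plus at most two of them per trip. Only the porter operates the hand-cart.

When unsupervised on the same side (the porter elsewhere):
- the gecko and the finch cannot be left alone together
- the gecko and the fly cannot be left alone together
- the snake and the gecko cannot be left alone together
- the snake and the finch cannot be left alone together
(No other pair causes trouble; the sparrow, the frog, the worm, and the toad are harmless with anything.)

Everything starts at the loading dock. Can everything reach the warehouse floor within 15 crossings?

Yes

Yes — this plan uses 13 crossings (≤ 15):
1. Porter goes to the warehouse floor with the finch and the gecko.  [the loading dock: the fly, the frog, the snake, the sparrow, the toad, the worm | the warehouse floor: the finch, the gecko]
2. Porter goes back to the loading dock with the gecko.  [the loading dock: the fly, the frog, the gecko, the snake, the sparrow, the toad, the worm | the warehouse floor: the finch]
3. Porter goes to the warehouse floor with the fly and the gecko.  [the loading dock: the frog, the snake, the sparrow, the toad, the worm | the warehouse floor: the finch, the fly, the gecko]
4. Porter goes back to the loading dock with the gecko.  [the loading dock: the frog, the gecko, the snake, the sparrow, the toad, the worm | the warehouse floor: the finch, the fly]
5. Porter goes to the warehouse floor with the gecko and the sparrow.  [the loading dock: the frog, the snake, the toad, the worm | the warehouse floor: the finch, the fly, the gecko, the sparrow]
6. Porter goes back to the loading dock with the gecko.  [the loading dock: the frog, the gecko, the snake, the toad, the worm | the warehouse floor: the finch, the fly, the sparrow]
7. Porter goes to the warehouse floor with the frog and the gecko.  [the loading dock: the snake, the toad, the worm | the warehouse floor: the finch, the fly, the frog, the gecko, the sparrow]
8. Porter goes back to the loading dock with the gecko.  [the loading dock: the gecko, the snake, the toad, the worm | the warehouse floor: the finch, the fly, the frog, the sparrow]
9. Porter goes to the warehouse floor with the gecko and the worm.  [the loading dock: the snake, the toad | the warehouse floor: the finch, the fly, the frog, the gecko, the sparrow, the worm]
10. Porter goes back to the loading dock with the gecko.  [the loading dock: the gecko, the snake, the toad | the warehouse floor: the finch, the fly, the frog, the sparrow, the worm]
11. Porter goes to the warehouse floor with the gecko and the toad.  [the loading dock: the snake | the warehouse floor: the finch, the fly, the frog, the gecko, the sparrow, the toad, the worm]
12. Porter goes back to the loading dock with the gecko.  [the loading dock: the gecko, the snake | the warehouse floor: the finch, the fly, the frog, the sparrow, the toad, the worm]
13. Porter goes to the warehouse floor with the gecko and the snake.  [the loading dock: — | the warehouse floor: the finch, the fly, the frog, the gecko, the snake, the sparrow, the toad, the worm]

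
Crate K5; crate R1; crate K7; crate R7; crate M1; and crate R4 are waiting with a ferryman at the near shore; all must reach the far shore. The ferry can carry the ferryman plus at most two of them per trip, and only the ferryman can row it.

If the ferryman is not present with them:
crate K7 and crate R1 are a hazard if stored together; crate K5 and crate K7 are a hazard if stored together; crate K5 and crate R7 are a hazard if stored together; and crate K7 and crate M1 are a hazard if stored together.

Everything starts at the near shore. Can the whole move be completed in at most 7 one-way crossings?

Yes

Yes — this plan uses 7 crossings (≤ 7):
1. Ferryman goes to the far shore with crate K5 and crate K7.
2. Ferryman goes back to the near shore with crate K5.
3. Ferryman goes to the far shore with crate K5 and crate R1.
4. Ferryman goes back to the near shore with crate K7.
5. Ferryman goes to the far shore with crate M1 and crate R4.
6. Ferryman goes back to the near shore alone.
7. Ferryman goes to the far shore with crate K7 and crate R7.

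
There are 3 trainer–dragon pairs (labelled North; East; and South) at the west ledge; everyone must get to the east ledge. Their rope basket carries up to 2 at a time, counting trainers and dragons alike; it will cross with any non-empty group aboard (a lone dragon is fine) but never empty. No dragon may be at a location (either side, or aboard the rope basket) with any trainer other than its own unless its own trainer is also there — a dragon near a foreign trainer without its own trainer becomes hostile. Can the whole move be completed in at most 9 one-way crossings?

Counting alone: each trip to the east ledge takes at most 2 across and each return brings at least 1 back, so after t trips out (and t−1 returns) at most 2t − (t−1) of the 6 are across; that first reaches 6 at t = 5, so at least 9 crossings are needed.
The safety rule pushes this higher. Following every safe sequence of crossings, the most of the 6 that can be at the east ledge as the rope basket arrives there on crossing 9 is 5 — never all 6.
So the move cannot be finished within 9 crossings. (The shortest complete plan takes 11:)
1. dragon North and trainer North cross → the east ledge.
2. trainer North crosses ← the west ledge.
3. dragon East and dragon South cross → the east ledge.
4. dragon North crosses ← the west ledge.
5. trainer East and trainer South cross → the east ledge.
6. dragon East and trainer East cross ← the west ledge.
7. trainer East and trainer North cross → the east ledge.
8. dragon South crosses ← the west ledge.
9. dragon East and dragon North cross → the east ledge.
10. trainer South crosses ← the west ledge.
11. dragon South and trainer South cross → the east ledge.

No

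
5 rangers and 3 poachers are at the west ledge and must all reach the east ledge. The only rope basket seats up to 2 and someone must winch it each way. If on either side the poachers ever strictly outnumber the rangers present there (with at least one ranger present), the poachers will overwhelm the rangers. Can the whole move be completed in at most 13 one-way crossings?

Yes

Yes — this plan uses 13 crossings (≤ 13):
1. 2 poachers → the east ledge.  (the west ledge: 5R 1P; the east ledge: 0R 2P)
2. 1 poacher ← the west ledge.  (the west ledge: 5R 2P; the east ledge: 0R 1P)
3. 2 poachers → the east ledge.  (the west ledge: 5R 0P; the east ledge: 0R 3P)
4. 1 poacher ← the west ledge.  (the west ledge: 5R 1P; the east ledge: 0R 2P)
5. 2 rangers → the east ledge.  (the west ledge: 3R 1P; the east ledge: 2R 2P)
6. 1 poacher ← the west ledge.  (the west ledge: 3R 2P; the east ledge: 2R 1P)
7. 1 ranger and 1 poacher → the east ledge.  (the west ledge: 2R 1P; the east ledge: 3R 2P)
8. 1 poacher ← the west ledge.  (the west ledge: 2R 2P; the east ledge: 3R 1P)
9. 2 poachers → the east ledge.  (the west ledge: 2R 0P; the east ledge: 3R 3P)
10. 1 poacher ← the west ledge.  (the west ledge: 2R 1P; the east ledge: 3R 2P)
11. 1 ranger and 1 poacher → the east ledge.  (the west ledge: 1R 0P; the east ledge: 4R 3P)
12. 1 poacher ← the west ledge.  (the west ledge: 1R 1P; the east ledge: 4R 2P)
13. 1 ranger and 1 poacher → the east ledge.  (the west ledge: 0R 0P; the east ledge: 5R 3P)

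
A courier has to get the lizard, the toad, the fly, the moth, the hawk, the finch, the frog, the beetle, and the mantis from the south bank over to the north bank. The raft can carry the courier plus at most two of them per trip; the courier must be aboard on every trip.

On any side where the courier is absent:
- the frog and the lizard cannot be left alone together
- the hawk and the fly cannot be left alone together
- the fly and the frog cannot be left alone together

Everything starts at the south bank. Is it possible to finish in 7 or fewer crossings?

Counting alone: the courier can take at most 2 across per trip to the north bank, so moving all 9 needs at least 5 loaded trips out, with a return between consecutive ones — at least 9 crossings.
Since 7 < 9, 7 crossings cannot be enough. (The shortest complete plan in fact takes 9:)
1. Courier goes to the north bank with the fly and the lizard.  [the south bank: the beetle, the finch, the frog, the hawk, the mantis, the moth, the toad | the north bank: the fly, the lizard]
2. Courier goes back to the south bank alone.  [the south bank: the beetle, the finch, the frog, the hawk, the mantis, the moth, the toad | the north bank: the fly, the lizard]
3. Courier goes to the north bank with the toad.  [the south bank: the beetle, the finch, the frog, the hawk, the mantis, the moth | the north bank: the fly, the lizard, the toad]
4. Courier goes back to the south bank alone.  [the south bank: the beetle, the finch, the frog, the hawk, the mantis, the moth | the north bank: the fly, the lizard, the toad]
5. Courier goes to the north bank with the finch and the moth.  [the south bank: the beetle, the frog, the hawk, the mantis | the north bank: the finch, the fly, the lizard, the moth, the toad]
6. Courier goes back to the south bank alone.  [the south bank: the beetle, the frog, the hawk, the mantis | the north bank: the finch, the fly, the lizard, the moth, the toad]
7. Courier goes to the north bank with the beetle and the mantis.  [the south bank: the frog, the hawk | the north bank: the beetle, the finch, the fly, the lizard, the mantis, the moth, the toad]
8. Courier goes back to the south bank alone.  [the south bank: the frog, the hawk | the north bank: the beetle, the finch, the fly, the lizard, the mantis, the moth, the toad]
9. Courier goes to the north bank with the frog and the hawk.  [the south bank: — | the north bank: the beetle, the finch, the fly, the frog, the hawk, the lizard, the mantis, the moth, the toad]

No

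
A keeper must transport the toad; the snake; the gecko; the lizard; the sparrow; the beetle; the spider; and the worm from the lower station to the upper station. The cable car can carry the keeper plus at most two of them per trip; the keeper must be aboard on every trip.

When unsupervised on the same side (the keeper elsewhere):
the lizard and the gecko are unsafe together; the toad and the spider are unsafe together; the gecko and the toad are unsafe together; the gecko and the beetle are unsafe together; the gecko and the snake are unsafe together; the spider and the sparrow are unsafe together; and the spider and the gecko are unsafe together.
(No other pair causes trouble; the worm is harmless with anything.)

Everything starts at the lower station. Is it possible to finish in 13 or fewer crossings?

Yes

Yes — this plan uses 13 crossings (≤ 13):
1. Keeper goes to the upper station with the gecko and the spider.  [the lower station: the beetle, the lizard, the snake, the sparrow, the toad, the worm | the upper station: the gecko, the spider]
2. Keeper goes back to the lower station with the gecko.  [the lower station: the beetle, the gecko, the lizard, the snake, the sparrow, the toad, the worm | the upper station: the spider]
3. Keeper goes to the upper station with the gecko and the snake.  [the lower station: the beetle, the lizard, the sparrow, the toad, the worm | the upper station: the gecko, the snake, the spider]
4. Keeper goes back to the lower station with the gecko.  [the lower station: the beetle, the gecko, the lizard, the sparrow, the toad, the worm | the upper station: the snake, the spider]
5. Keeper goes to the upper station with the gecko and the lizard.  [the lower station: the beetle, the sparrow, the toad, the worm | the upper station: the gecko, the lizard, the snake, the spider]
6. Keeper goes back to the lower station with the gecko.  [the lower station: the beetle, the gecko, the sparrow, the toad, the worm | the upper station: the lizard, the snake, the spider]
7. Keeper goes to the upper station with the beetle and the toad.  [the lower station: the gecko, the sparrow, the worm | the upper station: the beetle, the lizard, the snake, the spider, the toad]
8. Keeper goes back to the lower station with the toad.  [the lower station: the gecko, the sparrow, the toad, the worm | the upper station: the beetle, the lizard, the snake, the spider]
9. Keeper goes to the upper station with the sparrow and the toad.  [the lower station: the gecko, the worm | the upper station: the beetle, the lizard, the snake, the sparrow, the spider, the toad]
10. Keeper goes back to the lower station with the spider.  [the lower station: the gecko, the spider, the worm | the upper station: the beetle, the lizard, the snake, the sparrow, the toad]
11. Keeper goes to the upper station with the gecko and the worm.  [the lower station: the spider | the upper station: the beetle, the gecko, the lizard, the snake, the sparrow, the toad, the worm]
12. Keeper goes back to the lower station with the gecko.  [the lower station: the gecko, the spider | the upper station: the beetle, the lizard, the snake, the sparrow, the toad, the worm]
13. Keeper goes to the upper station with the gecko and the spider.  [the lower station: — | the upper station: the beetle, the gecko, the lizard, the snake, the sparrow, the spider, the toad, the worm]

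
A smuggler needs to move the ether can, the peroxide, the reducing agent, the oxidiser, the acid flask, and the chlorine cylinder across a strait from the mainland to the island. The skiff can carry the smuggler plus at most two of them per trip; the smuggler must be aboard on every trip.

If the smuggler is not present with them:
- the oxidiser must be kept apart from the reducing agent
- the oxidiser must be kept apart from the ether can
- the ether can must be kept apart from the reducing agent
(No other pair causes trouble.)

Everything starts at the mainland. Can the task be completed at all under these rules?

1. Smuggler goes to the island with the ether can and the reducing agent.
2. Smuggler goes back to the mainland with the ether can.
3. Smuggler goes to the island with the ether can and the peroxide.
4. Smuggler goes back to the mainland with the ether can.
5. Smuggler goes to the island with the acid flask and the ether can.
6. Smuggler goes back to the mainland with the ether can.
7. Smuggler goes to the island with the chlorine cylinder and the ether can.
8. Smuggler goes back to the mainland with the ether can.
9. Smuggler goes to the island with the ether can and the oxidiser.

Yes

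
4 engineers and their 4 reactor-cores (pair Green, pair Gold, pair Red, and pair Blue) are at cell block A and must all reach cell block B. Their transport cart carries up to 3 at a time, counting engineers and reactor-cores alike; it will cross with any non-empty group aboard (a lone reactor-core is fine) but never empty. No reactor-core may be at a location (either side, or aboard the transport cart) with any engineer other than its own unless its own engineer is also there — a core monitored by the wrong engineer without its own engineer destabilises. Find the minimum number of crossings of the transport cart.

9

Counting alone: each trip to cell block B takes at most 3 across and each return brings at least 1 back, so after t trips out (and t−1 returns) at most 3t − (t−1) of the 8 are across; that first reaches 8 at t = 4, so at least 7 crossings are needed.
The safety rule pushes this higher. Following every safe sequence of crossings, the most of the 8 that can be at cell block B as the transport cart arrives there on crossing 7 is 7 — never all 8.
So no plan with fewer than 9 crossings exists, and this one achieves 9:
1. engineer Green and reactor-core Green cross → cell block B.
2. engineer Green crosses ← cell block A.
3. engineer Gold, engineer Green, and reactor-core Gold cross → cell block B.
4. engineer Green and reactor-core Green cross ← cell block A.
5. engineer Blue, engineer Green, and engineer Red cross → cell block B.
6. reactor-core Gold crosses ← cell block A.
7. reactor-core Gold and reactor-core Green cross → cell block B.
8. reactor-core Green crosses ← cell block A.
9. reactor-core Blue, reactor-core Green, and reactor-core Red cross → cell block B.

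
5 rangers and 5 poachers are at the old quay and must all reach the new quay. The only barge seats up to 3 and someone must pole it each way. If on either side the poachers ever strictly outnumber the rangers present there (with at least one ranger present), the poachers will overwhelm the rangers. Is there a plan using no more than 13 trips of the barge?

Yes

Yes — this plan uses 11 crossings (≤ 13):
1. 2 poachers → the new quay.  (the old quay: 5R 3P; the new quay: 0R 2P)
2. 1 poacher ← the old quay.  (the old quay: 5R 4P; the new quay: 0R 1P)
3. 3 poachers → the new quay.  (the old quay: 5R 1P; the new quay: 0R 4P)
4. 1 poacher ← the old quay.  (the old quay: 5R 2P; the new quay: 0R 3P)
5. 3 rangers → the new quay.  (the old quay: 2R 2P; the new quay: 3R 3P)
6. 1 ranger and 1 poacher ← the old quay.  (the old quay: 3R 3P; the new quay: 2R 2P)
7. 3 rangers → the new quay.  (the old quay: 0R 3P; the new quay: 5R 2P)
8. 1 poacher ← the old quay.  (the old quay: 0R 4P; the new quay: 5R 1P)
9. 2 poachers → the new quay.  (the old quay: 0R 2P; the new quay: 5R 3P)
10. 1 poacher ← the old quay.  (the old quay: 0R 3P; the new quay: 5R 2P)
11. 3 poachers → the new quay.  (the old quay: 0R 0P; the new quay: 5R 5P)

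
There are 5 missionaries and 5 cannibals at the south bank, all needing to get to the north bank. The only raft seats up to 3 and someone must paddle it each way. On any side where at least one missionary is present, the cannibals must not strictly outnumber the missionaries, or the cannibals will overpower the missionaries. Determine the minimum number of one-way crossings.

11

Counting alone: each trip to the north bank takes at most 3 across and each return brings at least 1 back, so after t trips out (and t−1 returns) at most 3t − (t−1) of the 10 are across; that first reaches 10 at t = 5, so at least 9 crossings are needed.
The safety rule pushes this higher. Following every safe sequence of crossings, the most of the 10 that can be at the north bank as the raft arrives there on crossing 9 is 9 — never all 10.
So no plan with fewer than 11 crossings exists, and this one achieves 11:
1. 2 cannibals → the north bank.  (the south bank: 5M 3C; the north bank: 0M 2C)
2. 1 cannibal ← the south bank.  (the south bank: 5M 4C; the north bank: 0M 1C)
3. 3 cannibals → the north bank.  (the south bank: 5M 1C; the north bank: 0M 4C)
4. 1 cannibal ← the south bank.  (the south bank: 5M 2C; the north bank: 0M 3C)
5. 3 missionaries → the north bank.  (the south bank: 2M 2C; the north bank: 3M 3C)
6. 1 missionary and 1 cannibal ← the south bank.  (the south bank: 3M 3C; the north bank: 2M 2C)
7. 3 missionaries → the north bank.  (the south bank: 0M 3C; the north bank: 5M 2C)
8. 1 cannibal ← the south bank.  (the south bank: 0M 4C; the north bank: 5M 1C)
9. 2 cannibals → the north bank.  (the south bank: 0M 2C; the north bank: 5M 3C)
10. 1 cannibal ← the south bank.  (the south bank: 0M 3C; the north bank: 5M 2C)
11. 3 cannibals → the north bank.  (the south bank: 0M 0C; the north bank: 5M 5C)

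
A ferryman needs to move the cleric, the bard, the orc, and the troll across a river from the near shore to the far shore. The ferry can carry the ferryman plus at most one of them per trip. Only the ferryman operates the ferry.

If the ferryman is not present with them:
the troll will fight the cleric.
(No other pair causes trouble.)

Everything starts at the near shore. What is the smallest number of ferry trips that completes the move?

Counting alone: the ferryman can take at most 1 across per trip to the far shore, so moving all 4 needs at least 4 loaded trips out, with a return between consecutive ones — at least 7 crossings.
The plan below uses exactly 7 crossings, so it is optimal:
1. Ferryman goes to the far shore with the cleric.  [the near shore: the bard, the orc, the troll | the far shore: the cleric]
2. Ferryman goes back to the near shore alone.  [the near shore: the bard, the orc, the troll | the far shore: the cleric]
3. Ferryman goes to the far shore with the bard.  [the near shore: the orc, the troll | the far shore: the bard, the cleric]
4. Ferryman goes back to the near shore alone.  [the near shore: the orc, the troll | the far shore: the bard, the cleric]
5. Ferryman goes to the far shore with the orc.  [the near shore: the troll | the far shore: the bard, the cleric, the orc]
6. Ferryman goes back to the near shore alone.  [the near shore: the troll | the far shore: the bard, the cleric, the orc]
7. Ferryman goes to the far shore with the troll.  [the near shore: — | the far shore: the bard, the cleric, the orc, the troll]

7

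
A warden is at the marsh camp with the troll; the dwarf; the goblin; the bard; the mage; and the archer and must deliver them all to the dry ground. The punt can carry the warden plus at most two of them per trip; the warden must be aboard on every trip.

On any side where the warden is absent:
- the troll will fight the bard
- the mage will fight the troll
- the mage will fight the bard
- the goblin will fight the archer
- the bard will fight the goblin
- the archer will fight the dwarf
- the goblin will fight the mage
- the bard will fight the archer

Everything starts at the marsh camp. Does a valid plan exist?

Whatever the first load, the items left behind include a forbidden pair without the warden. No opening move is safe, so no plan exists.

No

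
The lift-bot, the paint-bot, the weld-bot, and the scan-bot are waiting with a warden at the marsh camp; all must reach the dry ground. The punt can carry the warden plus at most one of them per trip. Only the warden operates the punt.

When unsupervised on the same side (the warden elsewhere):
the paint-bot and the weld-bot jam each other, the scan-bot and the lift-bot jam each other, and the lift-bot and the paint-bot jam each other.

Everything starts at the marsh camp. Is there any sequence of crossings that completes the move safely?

No

Whatever the first load, the items left behind include a forbidden pair without the warden. No opening move is safe, so no plan exists.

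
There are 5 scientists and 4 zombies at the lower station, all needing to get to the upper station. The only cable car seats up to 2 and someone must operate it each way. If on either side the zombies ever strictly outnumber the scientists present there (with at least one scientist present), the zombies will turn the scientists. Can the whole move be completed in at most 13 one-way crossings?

Counting alone: each trip to the upper station takes at most 2 across and each return brings at least 1 back, so after t trips out (and t−1 returns) at most 2t − (t−1) of the 9 are across; that first reaches 9 at t = 8, so at least 15 crossings are needed.
Since 13 < 15, 13 crossings cannot be enough. (The shortest complete plan in fact takes 15:)
1. 2 zombies → the upper station.  (the lower station: 5S 2Z; the upper station: 0S 2Z)
2. 1 zombie ← the lower station.  (the lower station: 5S 3Z; the upper station: 0S 1Z)
3. 2 zombies → the upper station.  (the lower station: 5S 1Z; the upper station: 0S 3Z)
4. 1 zombie ← the lower station.  (the lower station: 5S 2Z; the upper station: 0S 2Z)
5. 2 scientists → the upper station.  (the lower station: 3S 2Z; the upper station: 2S 2Z)
6. 1 zombie ← the lower station.  (the lower station: 3S 3Z; the upper station: 2S 1Z)
7. 1 scientist and 1 zombie → the upper station.  (the lower station: 2S 2Z; the upper station: 3S 2Z)
8. 1 scientist ← the lower station.  (the lower station: 3S 2Z; the upper station: 2S 2Z)
9. 1 scientist and 1 zombie → the upper station.  (the lower station: 2S 1Z; the upper station: 3S 3Z)
10. 1 zombie ← the lower station.  (the lower station: 2S 2Z; the upper station: 3S 2Z)
11. 1 scientist and 1 zombie → the upper station.  (the lower station: 1S 1Z; the upper station: 4S 3Z)
12. 1 scientist ← the lower station.  (the lower station: 2S 1Z; the upper station: 3S 3Z)
13. 1 scientist and 1 zombie → the upper station.  (the lower station: 1S 0Z; the upper station: 4S 4Z)
14. 1 zombie ← the lower station.  (the lower station: 1S 1Z; the upper station: 4S 3Z)
15. 1 scientist and 1 zombie → the upper station.  (the lower station: 0S 0Z; the upper station: 5S 4Z)

No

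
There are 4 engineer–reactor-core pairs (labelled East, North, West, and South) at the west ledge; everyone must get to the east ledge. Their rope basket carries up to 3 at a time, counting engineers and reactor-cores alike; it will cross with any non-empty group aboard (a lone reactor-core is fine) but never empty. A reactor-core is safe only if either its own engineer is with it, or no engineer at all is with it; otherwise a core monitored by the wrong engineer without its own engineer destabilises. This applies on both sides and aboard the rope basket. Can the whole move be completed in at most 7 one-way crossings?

Counting alone: each trip to the east ledge takes at most 3 across and each return brings at least 1 back, so after t trips out (and t−1 returns) at most 3t − (t−1) of the 8 are across; that first reaches 8 at t = 4, so at least 7 crossings are needed.
The safety rule pushes this higher. Following every safe sequence of crossings, the most of the 8 that can be at the east ledge as the rope basket arrives there on crossing 7 is 7 — never all 8.
So the move cannot be finished within 7 crossings. (The shortest complete plan takes 9:)
1. engineer East and reactor-core East cross → the east ledge.
2. engineer East crosses ← the west ledge.
3. engineer East, engineer North, and reactor-core North cross → the east ledge.
4. engineer East and reactor-core East cross ← the west ledge.
5. engineer East, engineer South, and engineer West cross → the east ledge.
6. reactor-core North crosses ← the west ledge.
7. reactor-core East and reactor-core North cross → the east ledge.
8. reactor-core East crosses ← the west ledge.
9. reactor-core East, reactor-core South, and reactor-core West cross → the east ledge.

No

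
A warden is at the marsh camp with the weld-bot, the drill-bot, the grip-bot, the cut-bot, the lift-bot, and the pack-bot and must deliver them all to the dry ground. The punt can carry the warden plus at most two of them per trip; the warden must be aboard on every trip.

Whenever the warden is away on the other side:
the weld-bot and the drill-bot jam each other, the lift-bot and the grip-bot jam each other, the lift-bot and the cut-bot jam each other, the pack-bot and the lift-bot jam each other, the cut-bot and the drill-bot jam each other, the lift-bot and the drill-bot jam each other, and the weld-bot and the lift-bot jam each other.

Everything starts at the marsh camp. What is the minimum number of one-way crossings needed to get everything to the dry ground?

9

Counting alone: the warden can take at most 2 across per trip to the dry ground, so moving all 6 needs at least 3 loaded trips out, with a return between consecutive ones — at least 5 crossings.
The safety rule pushes this higher. Following every safe sequence of crossings, the most of the 6 that can be at the dry ground as the punt arrives there on crossings 5, 7 is 4, 5 respectively — never all 6.
So no plan with fewer than 9 crossings exists, and this one achieves 9:
1. Warden goes to the dry ground with the drill-bot and the lift-bot.  [the marsh camp: the cut-bot, the grip-bot, the pack-bot, the weld-bot | the dry ground: the drill-bot, the lift-bot]
2. Warden goes back to the marsh camp with the drill-bot.  [the marsh camp: the cut-bot, the drill-bot, the grip-bot, the pack-bot, the weld-bot | the dry ground: the lift-bot]
3. Warden goes to the dry ground with the cut-bot and the weld-bot.  [the marsh camp: the drill-bot, the grip-bot, the pack-bot | the dry ground: the cut-bot, the lift-bot, the weld-bot]
4. Warden goes back to the marsh camp with the lift-bot.  [the marsh camp: the drill-bot, the grip-bot, the lift-bot, the pack-bot | the dry ground: the cut-bot, the weld-bot]
5. Warden goes to the dry ground with the grip-bot and the lift-bot.  [the marsh camp: the drill-bot, the pack-bot | the dry ground: the cut-bot, the grip-bot, the lift-bot, the weld-bot]
6. Warden goes back to the marsh camp with the lift-bot.  [the marsh camp: the drill-bot, the lift-bot, the pack-bot | the dry ground: the cut-bot, the grip-bot, the weld-bot]
7. Warden goes to the dry ground with the drill-bot and the pack-bot.  [the marsh camp: the lift-bot | the dry ground: the cut-bot, the drill-bot, the grip-bot, the pack-bot, the weld-bot]
8. Warden goes back to the marsh camp with the drill-bot.  [the marsh camp: the drill-bot, the lift-bot | the dry ground: the cut-bot, the grip-bot, the pack-bot, the weld-bot]
9. Warden goes to the dry ground with the drill-bot and the lift-bot.  [the marsh camp: — | the dry ground: the cut-bot, the drill-bot, the grip-bot, the lift-bot, the pack-bot, the weld-bot]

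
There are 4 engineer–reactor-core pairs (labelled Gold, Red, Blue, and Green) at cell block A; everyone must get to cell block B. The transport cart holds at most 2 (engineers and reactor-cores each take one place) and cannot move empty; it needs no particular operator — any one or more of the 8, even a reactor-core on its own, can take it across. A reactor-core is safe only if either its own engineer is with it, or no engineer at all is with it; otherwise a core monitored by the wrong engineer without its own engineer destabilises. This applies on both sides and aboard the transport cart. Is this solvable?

Following every safe sequence of crossings from the start, the most of the 8 that can be at cell block B as the transport cart arrives there on crossings 1, 3, 5 is 2, 3, 4 respectively; the best ever achieved is 4 of 8.
From crossing 7 on, no configuration arises that was not already reachable earlier: only 44 distinct safe configurations (who is on which side, and where the transport cart is) can ever be reached, none of them has everyone across, and every continuation just revisits them. So no valid plan exists.

No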